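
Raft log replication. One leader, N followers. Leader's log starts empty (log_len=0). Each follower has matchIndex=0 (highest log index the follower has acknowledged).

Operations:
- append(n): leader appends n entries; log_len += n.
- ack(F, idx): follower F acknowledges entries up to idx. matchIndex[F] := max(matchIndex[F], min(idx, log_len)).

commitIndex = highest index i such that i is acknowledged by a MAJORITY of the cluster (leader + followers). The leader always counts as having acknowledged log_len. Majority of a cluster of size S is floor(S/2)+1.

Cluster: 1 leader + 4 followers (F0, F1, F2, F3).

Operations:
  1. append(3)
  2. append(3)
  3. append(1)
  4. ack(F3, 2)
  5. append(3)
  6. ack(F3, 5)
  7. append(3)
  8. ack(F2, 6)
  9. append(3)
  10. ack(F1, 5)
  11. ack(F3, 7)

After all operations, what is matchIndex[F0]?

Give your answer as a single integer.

Op 1: append 3 -> log_len=3
Op 2: append 3 -> log_len=6
Op 3: append 1 -> log_len=7
Op 4: F3 acks idx 2 -> match: F0=0 F1=0 F2=0 F3=2; commitIndex=0
Op 5: append 3 -> log_len=10
Op 6: F3 acks idx 5 -> match: F0=0 F1=0 F2=0 F3=5; commitIndex=0
Op 7: append 3 -> log_len=13
Op 8: F2 acks idx 6 -> match: F0=0 F1=0 F2=6 F3=5; commitIndex=5
Op 9: append 3 -> log_len=16
Op 10: F1 acks idx 5 -> match: F0=0 F1=5 F2=6 F3=5; commitIndex=5
Op 11: F3 acks idx 7 -> match: F0=0 F1=5 F2=6 F3=7; commitIndex=6

Answer: 0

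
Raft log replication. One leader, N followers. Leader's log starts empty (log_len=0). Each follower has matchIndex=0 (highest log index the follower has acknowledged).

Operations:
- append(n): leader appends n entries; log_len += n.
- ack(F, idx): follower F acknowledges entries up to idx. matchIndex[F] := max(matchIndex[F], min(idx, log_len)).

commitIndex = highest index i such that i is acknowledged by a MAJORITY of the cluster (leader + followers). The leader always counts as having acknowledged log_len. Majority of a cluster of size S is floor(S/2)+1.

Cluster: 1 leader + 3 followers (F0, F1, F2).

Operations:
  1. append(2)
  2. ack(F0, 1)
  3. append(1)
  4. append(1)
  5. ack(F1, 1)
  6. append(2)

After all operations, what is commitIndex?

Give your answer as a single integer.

Answer: 1

Derivation:
Op 1: append 2 -> log_len=2
Op 2: F0 acks idx 1 -> match: F0=1 F1=0 F2=0; commitIndex=0
Op 3: append 1 -> log_len=3
Op 4: append 1 -> log_len=4
Op 5: F1 acks idx 1 -> match: F0=1 F1=1 F2=0; commitIndex=1
Op 6: append 2 -> log_len=6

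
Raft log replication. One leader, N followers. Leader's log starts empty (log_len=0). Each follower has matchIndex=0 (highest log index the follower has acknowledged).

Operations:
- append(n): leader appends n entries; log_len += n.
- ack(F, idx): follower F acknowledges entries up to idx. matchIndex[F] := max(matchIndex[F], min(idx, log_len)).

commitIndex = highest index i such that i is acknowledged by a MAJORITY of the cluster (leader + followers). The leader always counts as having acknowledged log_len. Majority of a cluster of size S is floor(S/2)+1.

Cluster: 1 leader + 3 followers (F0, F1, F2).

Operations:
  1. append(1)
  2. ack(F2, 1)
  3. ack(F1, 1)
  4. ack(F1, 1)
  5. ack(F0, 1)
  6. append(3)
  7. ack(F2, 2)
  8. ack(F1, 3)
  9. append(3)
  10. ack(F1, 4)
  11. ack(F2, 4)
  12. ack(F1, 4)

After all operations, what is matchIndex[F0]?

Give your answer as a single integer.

Op 1: append 1 -> log_len=1
Op 2: F2 acks idx 1 -> match: F0=0 F1=0 F2=1; commitIndex=0
Op 3: F1 acks idx 1 -> match: F0=0 F1=1 F2=1; commitIndex=1
Op 4: F1 acks idx 1 -> match: F0=0 F1=1 F2=1; commitIndex=1
Op 5: F0 acks idx 1 -> match: F0=1 F1=1 F2=1; commitIndex=1
Op 6: append 3 -> log_len=4
Op 7: F2 acks idx 2 -> match: F0=1 F1=1 F2=2; commitIndex=1
Op 8: F1 acks idx 3 -> match: F0=1 F1=3 F2=2; commitIndex=2
Op 9: append 3 -> log_len=7
Op 10: F1 acks idx 4 -> match: F0=1 F1=4 F2=2; commitIndex=2
Op 11: F2 acks idx 4 -> match: F0=1 F1=4 F2=4; commitIndex=4
Op 12: F1 acks idx 4 -> match: F0=1 F1=4 F2=4; commitIndex=4

Answer: 1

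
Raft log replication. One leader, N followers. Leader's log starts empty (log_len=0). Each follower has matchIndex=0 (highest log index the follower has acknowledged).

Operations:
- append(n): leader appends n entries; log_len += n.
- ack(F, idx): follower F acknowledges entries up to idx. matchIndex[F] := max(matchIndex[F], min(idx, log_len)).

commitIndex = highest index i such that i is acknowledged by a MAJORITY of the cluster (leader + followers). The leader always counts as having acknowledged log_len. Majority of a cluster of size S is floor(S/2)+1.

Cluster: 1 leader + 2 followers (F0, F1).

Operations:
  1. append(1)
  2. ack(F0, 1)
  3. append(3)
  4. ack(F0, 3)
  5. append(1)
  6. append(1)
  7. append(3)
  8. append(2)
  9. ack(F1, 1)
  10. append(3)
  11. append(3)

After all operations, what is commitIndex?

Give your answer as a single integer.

Answer: 3

Derivation:
Op 1: append 1 -> log_len=1
Op 2: F0 acks idx 1 -> match: F0=1 F1=0; commitIndex=1
Op 3: append 3 -> log_len=4
Op 4: F0 acks idx 3 -> match: F0=3 F1=0; commitIndex=3
Op 5: append 1 -> log_len=5
Op 6: append 1 -> log_len=6
Op 7: append 3 -> log_len=9
Op 8: append 2 -> log_len=11
Op 9: F1 acks idx 1 -> match: F0=3 F1=1; commitIndex=3
Op 10: append 3 -> log_len=14
Op 11: append 3 -> log_len=17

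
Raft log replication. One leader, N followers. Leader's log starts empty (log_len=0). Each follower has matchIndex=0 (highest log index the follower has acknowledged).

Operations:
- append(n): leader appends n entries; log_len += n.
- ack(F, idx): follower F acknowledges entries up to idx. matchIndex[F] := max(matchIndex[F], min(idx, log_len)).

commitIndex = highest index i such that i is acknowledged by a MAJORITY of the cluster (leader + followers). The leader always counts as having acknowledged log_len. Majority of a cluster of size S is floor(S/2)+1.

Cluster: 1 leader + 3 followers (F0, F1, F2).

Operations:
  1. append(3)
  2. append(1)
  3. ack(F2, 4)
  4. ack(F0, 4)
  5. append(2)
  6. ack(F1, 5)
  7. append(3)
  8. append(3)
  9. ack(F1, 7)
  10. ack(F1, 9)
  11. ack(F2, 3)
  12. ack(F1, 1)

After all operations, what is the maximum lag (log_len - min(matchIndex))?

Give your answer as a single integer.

Op 1: append 3 -> log_len=3
Op 2: append 1 -> log_len=4
Op 3: F2 acks idx 4 -> match: F0=0 F1=0 F2=4; commitIndex=0
Op 4: F0 acks idx 4 -> match: F0=4 F1=0 F2=4; commitIndex=4
Op 5: append 2 -> log_len=6
Op 6: F1 acks idx 5 -> match: F0=4 F1=5 F2=4; commitIndex=4
Op 7: append 3 -> log_len=9
Op 8: append 3 -> log_len=12
Op 9: F1 acks idx 7 -> match: F0=4 F1=7 F2=4; commitIndex=4
Op 10: F1 acks idx 9 -> match: F0=4 F1=9 F2=4; commitIndex=4
Op 11: F2 acks idx 3 -> match: F0=4 F1=9 F2=4; commitIndex=4
Op 12: F1 acks idx 1 -> match: F0=4 F1=9 F2=4; commitIndex=4

Answer: 8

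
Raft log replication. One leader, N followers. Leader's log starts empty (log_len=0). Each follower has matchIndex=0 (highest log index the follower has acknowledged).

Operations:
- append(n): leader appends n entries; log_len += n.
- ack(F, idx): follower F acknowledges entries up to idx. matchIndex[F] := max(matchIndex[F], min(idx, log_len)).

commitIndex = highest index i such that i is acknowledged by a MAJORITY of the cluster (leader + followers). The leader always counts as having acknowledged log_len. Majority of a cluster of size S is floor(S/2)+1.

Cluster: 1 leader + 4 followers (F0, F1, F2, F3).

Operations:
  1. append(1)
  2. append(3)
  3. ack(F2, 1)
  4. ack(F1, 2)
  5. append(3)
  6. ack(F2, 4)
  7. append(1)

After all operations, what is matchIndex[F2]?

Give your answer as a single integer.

Op 1: append 1 -> log_len=1
Op 2: append 3 -> log_len=4
Op 3: F2 acks idx 1 -> match: F0=0 F1=0 F2=1 F3=0; commitIndex=0
Op 4: F1 acks idx 2 -> match: F0=0 F1=2 F2=1 F3=0; commitIndex=1
Op 5: append 3 -> log_len=7
Op 6: F2 acks idx 4 -> match: F0=0 F1=2 F2=4 F3=0; commitIndex=2
Op 7: append 1 -> log_len=8

Answer: 4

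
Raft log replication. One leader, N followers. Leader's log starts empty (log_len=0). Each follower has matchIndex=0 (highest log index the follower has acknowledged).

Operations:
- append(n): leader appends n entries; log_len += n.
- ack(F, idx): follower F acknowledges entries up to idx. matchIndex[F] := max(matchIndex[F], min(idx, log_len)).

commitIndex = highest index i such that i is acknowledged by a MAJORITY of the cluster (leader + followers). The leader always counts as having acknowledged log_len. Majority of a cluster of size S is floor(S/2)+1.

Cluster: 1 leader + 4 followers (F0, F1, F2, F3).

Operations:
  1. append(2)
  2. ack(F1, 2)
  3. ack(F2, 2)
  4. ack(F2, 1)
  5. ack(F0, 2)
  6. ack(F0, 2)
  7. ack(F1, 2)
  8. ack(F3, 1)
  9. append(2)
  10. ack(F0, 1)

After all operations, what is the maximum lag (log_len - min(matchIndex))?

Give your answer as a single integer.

Answer: 3

Derivation:
Op 1: append 2 -> log_len=2
Op 2: F1 acks idx 2 -> match: F0=0 F1=2 F2=0 F3=0; commitIndex=0
Op 3: F2 acks idx 2 -> match: F0=0 F1=2 F2=2 F3=0; commitIndex=2
Op 4: F2 acks idx 1 -> match: F0=0 F1=2 F2=2 F3=0; commitIndex=2
Op 5: F0 acks idx 2 -> match: F0=2 F1=2 F2=2 F3=0; commitIndex=2
Op 6: F0 acks idx 2 -> match: F0=2 F1=2 F2=2 F3=0; commitIndex=2
Op 7: F1 acks idx 2 -> match: F0=2 F1=2 F2=2 F3=0; commitIndex=2
Op 8: F3 acks idx 1 -> match: F0=2 F1=2 F2=2 F3=1; commitIndex=2
Op 9: append 2 -> log_len=4
Op 10: F0 acks idx 1 -> match: F0=2 F1=2 F2=2 F3=1; commitIndex=2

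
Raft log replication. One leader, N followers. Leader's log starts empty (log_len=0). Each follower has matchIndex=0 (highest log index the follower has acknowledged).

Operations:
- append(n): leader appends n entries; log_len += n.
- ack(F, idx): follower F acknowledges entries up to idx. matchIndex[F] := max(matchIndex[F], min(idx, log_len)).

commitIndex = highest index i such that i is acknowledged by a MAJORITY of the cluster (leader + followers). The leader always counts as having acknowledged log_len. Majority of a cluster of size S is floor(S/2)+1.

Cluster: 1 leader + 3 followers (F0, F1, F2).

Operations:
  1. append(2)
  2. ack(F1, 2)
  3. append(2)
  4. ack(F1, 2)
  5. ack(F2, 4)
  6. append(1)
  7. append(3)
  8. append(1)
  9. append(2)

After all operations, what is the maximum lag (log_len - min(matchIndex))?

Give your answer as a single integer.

Answer: 11

Derivation:
Op 1: append 2 -> log_len=2
Op 2: F1 acks idx 2 -> match: F0=0 F1=2 F2=0; commitIndex=0
Op 3: append 2 -> log_len=4
Op 4: F1 acks idx 2 -> match: F0=0 F1=2 F2=0; commitIndex=0
Op 5: F2 acks idx 4 -> match: F0=0 F1=2 F2=4; commitIndex=2
Op 6: append 1 -> log_len=5
Op 7: append 3 -> log_len=8
Op 8: append 1 -> log_len=9
Op 9: append 2 -> log_len=11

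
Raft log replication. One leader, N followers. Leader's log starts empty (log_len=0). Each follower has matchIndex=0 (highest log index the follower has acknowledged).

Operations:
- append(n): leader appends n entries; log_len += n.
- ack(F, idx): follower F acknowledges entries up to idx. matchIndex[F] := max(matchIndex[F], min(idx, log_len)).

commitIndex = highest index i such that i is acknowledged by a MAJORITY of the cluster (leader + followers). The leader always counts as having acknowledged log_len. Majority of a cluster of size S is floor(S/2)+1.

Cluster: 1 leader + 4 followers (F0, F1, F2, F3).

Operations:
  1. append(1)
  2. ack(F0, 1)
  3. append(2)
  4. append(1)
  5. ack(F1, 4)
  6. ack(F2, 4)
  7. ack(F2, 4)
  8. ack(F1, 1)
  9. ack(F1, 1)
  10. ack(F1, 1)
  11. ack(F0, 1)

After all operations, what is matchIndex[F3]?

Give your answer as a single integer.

Op 1: append 1 -> log_len=1
Op 2: F0 acks idx 1 -> match: F0=1 F1=0 F2=0 F3=0; commitIndex=0
Op 3: append 2 -> log_len=3
Op 4: append 1 -> log_len=4
Op 5: F1 acks idx 4 -> match: F0=1 F1=4 F2=0 F3=0; commitIndex=1
Op 6: F2 acks idx 4 -> match: F0=1 F1=4 F2=4 F3=0; commitIndex=4
Op 7: F2 acks idx 4 -> match: F0=1 F1=4 F2=4 F3=0; commitIndex=4
Op 8: F1 acks idx 1 -> match: F0=1 F1=4 F2=4 F3=0; commitIndex=4
Op 9: F1 acks idx 1 -> match: F0=1 F1=4 F2=4 F3=0; commitIndex=4
Op 10: F1 acks idx 1 -> match: F0=1 F1=4 F2=4 F3=0; commitIndex=4
Op 11: F0 acks idx 1 -> match: F0=1 F1=4 F2=4 F3=0; commitIndex=4

Answer: 0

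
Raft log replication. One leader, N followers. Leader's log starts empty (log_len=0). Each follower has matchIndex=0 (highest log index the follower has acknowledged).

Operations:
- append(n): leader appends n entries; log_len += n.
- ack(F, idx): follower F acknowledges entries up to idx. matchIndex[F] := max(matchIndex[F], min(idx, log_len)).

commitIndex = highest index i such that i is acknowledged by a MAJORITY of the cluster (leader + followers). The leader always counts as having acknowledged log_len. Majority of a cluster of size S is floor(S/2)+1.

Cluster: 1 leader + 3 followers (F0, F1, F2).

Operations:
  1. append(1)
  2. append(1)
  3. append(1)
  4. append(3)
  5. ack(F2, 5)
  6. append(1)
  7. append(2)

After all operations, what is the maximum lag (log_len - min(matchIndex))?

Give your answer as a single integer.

Answer: 9

Derivation:
Op 1: append 1 -> log_len=1
Op 2: append 1 -> log_len=2
Op 3: append 1 -> log_len=3
Op 4: append 3 -> log_len=6
Op 5: F2 acks idx 5 -> match: F0=0 F1=0 F2=5; commitIndex=0
Op 6: append 1 -> log_len=7
Op 7: append 2 -> log_len=9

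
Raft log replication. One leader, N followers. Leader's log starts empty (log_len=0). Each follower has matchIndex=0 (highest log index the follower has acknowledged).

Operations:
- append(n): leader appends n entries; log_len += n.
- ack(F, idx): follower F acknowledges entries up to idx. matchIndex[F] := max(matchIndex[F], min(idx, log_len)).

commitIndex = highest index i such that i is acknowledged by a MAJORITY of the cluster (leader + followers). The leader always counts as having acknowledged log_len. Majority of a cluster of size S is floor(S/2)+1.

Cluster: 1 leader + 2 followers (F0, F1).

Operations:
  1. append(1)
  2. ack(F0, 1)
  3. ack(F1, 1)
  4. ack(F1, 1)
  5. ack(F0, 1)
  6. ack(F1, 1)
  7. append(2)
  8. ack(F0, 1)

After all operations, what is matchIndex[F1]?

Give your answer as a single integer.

Answer: 1

Derivation:
Op 1: append 1 -> log_len=1
Op 2: F0 acks idx 1 -> match: F0=1 F1=0; commitIndex=1
Op 3: F1 acks idx 1 -> match: F0=1 F1=1; commitIndex=1
Op 4: F1 acks idx 1 -> match: F0=1 F1=1; commitIndex=1
Op 5: F0 acks idx 1 -> match: F0=1 F1=1; commitIndex=1
Op 6: F1 acks idx 1 -> match: F0=1 F1=1; commitIndex=1
Op 7: append 2 -> log_len=3
Op 8: F0 acks idx 1 -> match: F0=1 F1=1; commitIndex=1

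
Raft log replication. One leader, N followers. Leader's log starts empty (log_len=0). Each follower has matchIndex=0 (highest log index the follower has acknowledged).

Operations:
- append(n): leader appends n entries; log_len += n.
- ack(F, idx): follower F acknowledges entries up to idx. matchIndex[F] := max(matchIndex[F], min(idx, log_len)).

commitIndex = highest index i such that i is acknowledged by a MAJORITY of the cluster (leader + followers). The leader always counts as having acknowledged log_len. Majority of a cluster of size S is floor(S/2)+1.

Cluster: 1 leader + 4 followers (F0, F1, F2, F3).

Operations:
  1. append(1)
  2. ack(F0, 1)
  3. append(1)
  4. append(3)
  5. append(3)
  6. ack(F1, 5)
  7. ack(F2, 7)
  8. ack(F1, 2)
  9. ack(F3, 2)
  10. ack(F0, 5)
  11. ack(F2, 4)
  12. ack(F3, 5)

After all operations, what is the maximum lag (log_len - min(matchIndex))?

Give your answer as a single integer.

Op 1: append 1 -> log_len=1
Op 2: F0 acks idx 1 -> match: F0=1 F1=0 F2=0 F3=0; commitIndex=0
Op 3: append 1 -> log_len=2
Op 4: append 3 -> log_len=5
Op 5: append 3 -> log_len=8
Op 6: F1 acks idx 5 -> match: F0=1 F1=5 F2=0 F3=0; commitIndex=1
Op 7: F2 acks idx 7 -> match: F0=1 F1=5 F2=7 F3=0; commitIndex=5
Op 8: F1 acks idx 2 -> match: F0=1 F1=5 F2=7 F3=0; commitIndex=5
Op 9: F3 acks idx 2 -> match: F0=1 F1=5 F2=7 F3=2; commitIndex=5
Op 10: F0 acks idx 5 -> match: F0=5 F1=5 F2=7 F3=2; commitIndex=5
Op 11: F2 acks idx 4 -> match: F0=5 F1=5 F2=7 F3=2; commitIndex=5
Op 12: F3 acks idx 5 -> match: F0=5 F1=5 F2=7 F3=5; commitIndex=5

Answer: 3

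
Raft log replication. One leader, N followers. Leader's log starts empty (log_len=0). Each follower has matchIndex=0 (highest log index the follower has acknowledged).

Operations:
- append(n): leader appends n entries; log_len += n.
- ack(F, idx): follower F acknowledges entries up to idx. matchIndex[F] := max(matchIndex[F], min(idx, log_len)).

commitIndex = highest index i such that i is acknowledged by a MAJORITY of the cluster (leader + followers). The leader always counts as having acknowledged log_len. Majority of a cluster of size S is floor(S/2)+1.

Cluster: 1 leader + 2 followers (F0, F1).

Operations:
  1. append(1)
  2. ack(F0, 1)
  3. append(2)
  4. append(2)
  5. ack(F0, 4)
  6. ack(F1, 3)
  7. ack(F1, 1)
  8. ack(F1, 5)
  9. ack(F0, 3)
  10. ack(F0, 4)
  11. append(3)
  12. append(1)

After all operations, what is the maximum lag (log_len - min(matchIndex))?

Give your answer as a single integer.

Answer: 5

Derivation:
Op 1: append 1 -> log_len=1
Op 2: F0 acks idx 1 -> match: F0=1 F1=0; commitIndex=1
Op 3: append 2 -> log_len=3
Op 4: append 2 -> log_len=5
Op 5: F0 acks idx 4 -> match: F0=4 F1=0; commitIndex=4
Op 6: F1 acks idx 3 -> match: F0=4 F1=3; commitIndex=4
Op 7: F1 acks idx 1 -> match: F0=4 F1=3; commitIndex=4
Op 8: F1 acks idx 5 -> match: F0=4 F1=5; commitIndex=5
Op 9: F0 acks idx 3 -> match: F0=4 F1=5; commitIndex=5
Op 10: F0 acks idx 4 -> match: F0=4 F1=5; commitIndex=5
Op 11: append 3 -> log_len=8
Op 12: append 1 -> log_len=9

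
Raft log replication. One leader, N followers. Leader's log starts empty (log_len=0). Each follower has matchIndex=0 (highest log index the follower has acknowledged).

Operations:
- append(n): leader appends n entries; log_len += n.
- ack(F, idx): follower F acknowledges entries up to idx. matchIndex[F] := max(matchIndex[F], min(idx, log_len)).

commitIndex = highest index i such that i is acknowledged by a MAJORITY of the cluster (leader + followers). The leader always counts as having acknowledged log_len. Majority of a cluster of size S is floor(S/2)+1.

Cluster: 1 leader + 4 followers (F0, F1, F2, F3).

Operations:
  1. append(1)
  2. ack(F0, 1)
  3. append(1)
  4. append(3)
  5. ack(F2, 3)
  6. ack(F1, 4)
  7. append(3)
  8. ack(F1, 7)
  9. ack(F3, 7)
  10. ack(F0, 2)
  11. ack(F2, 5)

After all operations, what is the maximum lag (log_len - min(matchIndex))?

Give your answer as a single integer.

Answer: 6

Derivation:
Op 1: append 1 -> log_len=1
Op 2: F0 acks idx 1 -> match: F0=1 F1=0 F2=0 F3=0; commitIndex=0
Op 3: append 1 -> log_len=2
Op 4: append 3 -> log_len=5
Op 5: F2 acks idx 3 -> match: F0=1 F1=0 F2=3 F3=0; commitIndex=1
Op 6: F1 acks idx 4 -> match: F0=1 F1=4 F2=3 F3=0; commitIndex=3
Op 7: append 3 -> log_len=8
Op 8: F1 acks idx 7 -> match: F0=1 F1=7 F2=3 F3=0; commitIndex=3
Op 9: F3 acks idx 7 -> match: F0=1 F1=7 F2=3 F3=7; commitIndex=7
Op 10: F0 acks idx 2 -> match: F0=2 F1=7 F2=3 F3=7; commitIndex=7
Op 11: F2 acks idx 5 -> match: F0=2 F1=7 F2=5 F3=7; commitIndex=7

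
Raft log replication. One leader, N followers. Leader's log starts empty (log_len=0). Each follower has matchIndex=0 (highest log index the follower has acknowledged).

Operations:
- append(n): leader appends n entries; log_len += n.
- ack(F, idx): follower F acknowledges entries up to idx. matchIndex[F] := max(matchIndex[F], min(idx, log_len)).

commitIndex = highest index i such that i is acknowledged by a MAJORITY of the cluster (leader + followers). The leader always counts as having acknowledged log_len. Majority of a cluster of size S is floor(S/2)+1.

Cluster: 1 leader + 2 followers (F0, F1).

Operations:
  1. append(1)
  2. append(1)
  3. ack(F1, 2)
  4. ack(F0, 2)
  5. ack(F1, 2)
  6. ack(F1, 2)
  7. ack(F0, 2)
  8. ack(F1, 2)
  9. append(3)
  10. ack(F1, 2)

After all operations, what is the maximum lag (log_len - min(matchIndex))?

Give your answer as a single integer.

Answer: 3

Derivation:
Op 1: append 1 -> log_len=1
Op 2: append 1 -> log_len=2
Op 3: F1 acks idx 2 -> match: F0=0 F1=2; commitIndex=2
Op 4: F0 acks idx 2 -> match: F0=2 F1=2; commitIndex=2
Op 5: F1 acks idx 2 -> match: F0=2 F1=2; commitIndex=2
Op 6: F1 acks idx 2 -> match: F0=2 F1=2; commitIndex=2
Op 7: F0 acks idx 2 -> match: F0=2 F1=2; commitIndex=2
Op 8: F1 acks idx 2 -> match: F0=2 F1=2; commitIndex=2
Op 9: append 3 -> log_len=5
Op 10: F1 acks idx 2 -> match: F0=2 F1=2; commitIndex=2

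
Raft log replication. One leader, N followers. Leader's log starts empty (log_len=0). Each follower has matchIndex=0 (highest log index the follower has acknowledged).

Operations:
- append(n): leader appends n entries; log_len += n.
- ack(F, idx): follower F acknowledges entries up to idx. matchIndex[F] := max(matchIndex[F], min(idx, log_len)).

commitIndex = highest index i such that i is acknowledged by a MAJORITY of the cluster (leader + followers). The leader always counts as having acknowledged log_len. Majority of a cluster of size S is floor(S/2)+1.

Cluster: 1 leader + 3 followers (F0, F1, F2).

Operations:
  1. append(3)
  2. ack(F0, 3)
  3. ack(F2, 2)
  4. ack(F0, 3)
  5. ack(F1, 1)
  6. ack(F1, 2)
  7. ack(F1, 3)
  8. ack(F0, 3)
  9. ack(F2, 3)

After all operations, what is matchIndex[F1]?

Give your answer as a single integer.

Answer: 3

Derivation:
Op 1: append 3 -> log_len=3
Op 2: F0 acks idx 3 -> match: F0=3 F1=0 F2=0; commitIndex=0
Op 3: F2 acks idx 2 -> match: F0=3 F1=0 F2=2; commitIndex=2
Op 4: F0 acks idx 3 -> match: F0=3 F1=0 F2=2; commitIndex=2
Op 5: F1 acks idx 1 -> match: F0=3 F1=1 F2=2; commitIndex=2
Op 6: F1 acks idx 2 -> match: F0=3 F1=2 F2=2; commitIndex=2
Op 7: F1 acks idx 3 -> match: F0=3 F1=3 F2=2; commitIndex=3
Op 8: F0 acks idx 3 -> match: F0=3 F1=3 F2=2; commitIndex=3
Op 9: F2 acks idx 3 -> match: F0=3 F1=3 F2=3; commitIndex=3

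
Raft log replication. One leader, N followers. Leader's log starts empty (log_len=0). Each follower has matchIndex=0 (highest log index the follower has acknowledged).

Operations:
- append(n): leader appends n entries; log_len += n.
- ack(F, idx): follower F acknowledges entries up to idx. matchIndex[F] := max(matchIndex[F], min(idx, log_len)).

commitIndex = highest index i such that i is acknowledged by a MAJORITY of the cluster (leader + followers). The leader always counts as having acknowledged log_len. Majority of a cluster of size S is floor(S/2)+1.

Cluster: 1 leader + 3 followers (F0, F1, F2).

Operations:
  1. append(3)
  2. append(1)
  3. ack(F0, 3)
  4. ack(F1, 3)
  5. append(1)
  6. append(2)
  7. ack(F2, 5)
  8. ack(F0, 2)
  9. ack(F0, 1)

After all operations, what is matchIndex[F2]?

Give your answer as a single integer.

Op 1: append 3 -> log_len=3
Op 2: append 1 -> log_len=4
Op 3: F0 acks idx 3 -> match: F0=3 F1=0 F2=0; commitIndex=0
Op 4: F1 acks idx 3 -> match: F0=3 F1=3 F2=0; commitIndex=3
Op 5: append 1 -> log_len=5
Op 6: append 2 -> log_len=7
Op 7: F2 acks idx 5 -> match: F0=3 F1=3 F2=5; commitIndex=3
Op 8: F0 acks idx 2 -> match: F0=3 F1=3 F2=5; commitIndex=3
Op 9: F0 acks idx 1 -> match: F0=3 F1=3 F2=5; commitIndex=3

Answer: 5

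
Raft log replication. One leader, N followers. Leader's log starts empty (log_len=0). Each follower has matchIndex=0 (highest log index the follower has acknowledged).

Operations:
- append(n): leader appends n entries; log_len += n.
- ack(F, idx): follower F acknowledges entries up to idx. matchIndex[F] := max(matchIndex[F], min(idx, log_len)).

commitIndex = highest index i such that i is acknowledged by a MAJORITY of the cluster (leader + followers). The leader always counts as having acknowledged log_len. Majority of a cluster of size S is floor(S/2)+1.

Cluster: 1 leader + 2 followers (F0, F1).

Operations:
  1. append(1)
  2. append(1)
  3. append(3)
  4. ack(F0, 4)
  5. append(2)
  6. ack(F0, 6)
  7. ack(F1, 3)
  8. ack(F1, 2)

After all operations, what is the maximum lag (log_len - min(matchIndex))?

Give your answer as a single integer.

Op 1: append 1 -> log_len=1
Op 2: append 1 -> log_len=2
Op 3: append 3 -> log_len=5
Op 4: F0 acks idx 4 -> match: F0=4 F1=0; commitIndex=4
Op 5: append 2 -> log_len=7
Op 6: F0 acks idx 6 -> match: F0=6 F1=0; commitIndex=6
Op 7: F1 acks idx 3 -> match: F0=6 F1=3; commitIndex=6
Op 8: F1 acks idx 2 -> match: F0=6 F1=3; commitIndex=6

Answer: 4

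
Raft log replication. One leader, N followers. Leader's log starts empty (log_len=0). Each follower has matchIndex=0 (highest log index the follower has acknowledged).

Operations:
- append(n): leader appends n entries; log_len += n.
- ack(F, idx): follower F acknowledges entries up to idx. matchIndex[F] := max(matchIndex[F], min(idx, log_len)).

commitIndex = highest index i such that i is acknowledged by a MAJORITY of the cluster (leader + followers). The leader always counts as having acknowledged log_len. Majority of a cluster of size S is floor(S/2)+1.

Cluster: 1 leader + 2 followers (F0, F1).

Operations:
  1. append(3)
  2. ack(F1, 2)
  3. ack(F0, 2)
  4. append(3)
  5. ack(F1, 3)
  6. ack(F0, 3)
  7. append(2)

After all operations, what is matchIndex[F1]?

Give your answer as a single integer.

Op 1: append 3 -> log_len=3
Op 2: F1 acks idx 2 -> match: F0=0 F1=2; commitIndex=2
Op 3: F0 acks idx 2 -> match: F0=2 F1=2; commitIndex=2
Op 4: append 3 -> log_len=6
Op 5: F1 acks idx 3 -> match: F0=2 F1=3; commitIndex=3
Op 6: F0 acks idx 3 -> match: F0=3 F1=3; commitIndex=3
Op 7: append 2 -> log_len=8

Answer: 3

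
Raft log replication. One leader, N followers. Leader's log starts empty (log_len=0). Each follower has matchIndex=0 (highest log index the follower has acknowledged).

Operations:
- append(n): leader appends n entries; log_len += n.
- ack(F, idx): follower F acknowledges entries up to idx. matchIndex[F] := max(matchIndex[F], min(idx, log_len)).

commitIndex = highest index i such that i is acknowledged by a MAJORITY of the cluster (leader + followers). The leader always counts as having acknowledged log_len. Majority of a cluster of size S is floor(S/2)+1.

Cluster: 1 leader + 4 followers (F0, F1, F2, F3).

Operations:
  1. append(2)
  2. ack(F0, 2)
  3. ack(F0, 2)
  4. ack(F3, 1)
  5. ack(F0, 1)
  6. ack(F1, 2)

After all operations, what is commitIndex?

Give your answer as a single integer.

Answer: 2

Derivation:
Op 1: append 2 -> log_len=2
Op 2: F0 acks idx 2 -> match: F0=2 F1=0 F2=0 F3=0; commitIndex=0
Op 3: F0 acks idx 2 -> match: F0=2 F1=0 F2=0 F3=0; commitIndex=0
Op 4: F3 acks idx 1 -> match: F0=2 F1=0 F2=0 F3=1; commitIndex=1
Op 5: F0 acks idx 1 -> match: F0=2 F1=0 F2=0 F3=1; commitIndex=1
Op 6: F1 acks idx 2 -> match: F0=2 F1=2 F2=0 F3=1; commitIndex=2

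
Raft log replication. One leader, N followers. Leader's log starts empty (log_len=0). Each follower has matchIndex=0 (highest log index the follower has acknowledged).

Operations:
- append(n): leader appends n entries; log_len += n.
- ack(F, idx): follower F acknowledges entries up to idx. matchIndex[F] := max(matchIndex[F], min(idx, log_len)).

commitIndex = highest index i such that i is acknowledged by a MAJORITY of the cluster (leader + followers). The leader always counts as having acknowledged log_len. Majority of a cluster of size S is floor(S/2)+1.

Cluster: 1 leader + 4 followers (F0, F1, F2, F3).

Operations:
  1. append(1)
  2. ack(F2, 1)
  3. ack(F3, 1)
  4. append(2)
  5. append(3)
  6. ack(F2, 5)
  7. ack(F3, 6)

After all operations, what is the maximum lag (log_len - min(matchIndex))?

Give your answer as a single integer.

Op 1: append 1 -> log_len=1
Op 2: F2 acks idx 1 -> match: F0=0 F1=0 F2=1 F3=0; commitIndex=0
Op 3: F3 acks idx 1 -> match: F0=0 F1=0 F2=1 F3=1; commitIndex=1
Op 4: append 2 -> log_len=3
Op 5: append 3 -> log_len=6
Op 6: F2 acks idx 5 -> match: F0=0 F1=0 F2=5 F3=1; commitIndex=1
Op 7: F3 acks idx 6 -> match: F0=0 F1=0 F2=5 F3=6; commitIndex=5

Answer: 6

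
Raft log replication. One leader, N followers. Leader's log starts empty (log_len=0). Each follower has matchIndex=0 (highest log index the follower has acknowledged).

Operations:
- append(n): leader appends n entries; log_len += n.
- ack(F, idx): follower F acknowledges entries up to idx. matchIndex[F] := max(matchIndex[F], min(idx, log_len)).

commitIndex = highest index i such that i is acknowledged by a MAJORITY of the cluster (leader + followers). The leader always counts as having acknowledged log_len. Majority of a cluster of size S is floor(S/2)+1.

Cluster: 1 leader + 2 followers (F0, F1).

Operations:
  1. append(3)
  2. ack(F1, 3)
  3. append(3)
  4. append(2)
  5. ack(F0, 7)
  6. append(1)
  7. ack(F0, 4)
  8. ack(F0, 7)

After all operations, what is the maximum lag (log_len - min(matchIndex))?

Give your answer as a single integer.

Op 1: append 3 -> log_len=3
Op 2: F1 acks idx 3 -> match: F0=0 F1=3; commitIndex=3
Op 3: append 3 -> log_len=6
Op 4: append 2 -> log_len=8
Op 5: F0 acks idx 7 -> match: F0=7 F1=3; commitIndex=7
Op 6: append 1 -> log_len=9
Op 7: F0 acks idx 4 -> match: F0=7 F1=3; commitIndex=7
Op 8: F0 acks idx 7 -> match: F0=7 F1=3; commitIndex=7

Answer: 6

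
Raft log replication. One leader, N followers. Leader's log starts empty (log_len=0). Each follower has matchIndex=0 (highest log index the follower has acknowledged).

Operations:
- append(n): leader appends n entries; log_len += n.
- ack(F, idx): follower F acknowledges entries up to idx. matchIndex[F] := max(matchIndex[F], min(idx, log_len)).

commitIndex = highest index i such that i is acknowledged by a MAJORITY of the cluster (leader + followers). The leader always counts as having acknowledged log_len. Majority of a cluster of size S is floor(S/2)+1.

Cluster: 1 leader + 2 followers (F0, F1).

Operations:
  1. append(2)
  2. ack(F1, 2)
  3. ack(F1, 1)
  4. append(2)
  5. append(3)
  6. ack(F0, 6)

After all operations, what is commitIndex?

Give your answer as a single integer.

Op 1: append 2 -> log_len=2
Op 2: F1 acks idx 2 -> match: F0=0 F1=2; commitIndex=2
Op 3: F1 acks idx 1 -> match: F0=0 F1=2; commitIndex=2
Op 4: append 2 -> log_len=4
Op 5: append 3 -> log_len=7
Op 6: F0 acks idx 6 -> match: F0=6 F1=2; commitIndex=6

Answer: 6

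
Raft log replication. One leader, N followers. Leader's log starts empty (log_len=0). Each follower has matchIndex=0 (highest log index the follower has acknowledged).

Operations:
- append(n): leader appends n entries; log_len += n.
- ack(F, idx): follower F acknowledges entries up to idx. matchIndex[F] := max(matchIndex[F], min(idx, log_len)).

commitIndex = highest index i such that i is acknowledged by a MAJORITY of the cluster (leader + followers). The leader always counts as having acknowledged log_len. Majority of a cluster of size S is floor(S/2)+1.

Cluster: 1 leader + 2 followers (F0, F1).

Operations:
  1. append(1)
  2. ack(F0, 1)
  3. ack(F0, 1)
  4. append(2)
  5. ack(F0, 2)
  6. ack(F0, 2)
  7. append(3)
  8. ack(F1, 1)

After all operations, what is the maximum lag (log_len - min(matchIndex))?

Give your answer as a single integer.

Op 1: append 1 -> log_len=1
Op 2: F0 acks idx 1 -> match: F0=1 F1=0; commitIndex=1
Op 3: F0 acks idx 1 -> match: F0=1 F1=0; commitIndex=1
Op 4: append 2 -> log_len=3
Op 5: F0 acks idx 2 -> match: F0=2 F1=0; commitIndex=2
Op 6: F0 acks idx 2 -> match: F0=2 F1=0; commitIndex=2
Op 7: append 3 -> log_len=6
Op 8: F1 acks idx 1 -> match: F0=2 F1=1; commitIndex=2

Answer: 5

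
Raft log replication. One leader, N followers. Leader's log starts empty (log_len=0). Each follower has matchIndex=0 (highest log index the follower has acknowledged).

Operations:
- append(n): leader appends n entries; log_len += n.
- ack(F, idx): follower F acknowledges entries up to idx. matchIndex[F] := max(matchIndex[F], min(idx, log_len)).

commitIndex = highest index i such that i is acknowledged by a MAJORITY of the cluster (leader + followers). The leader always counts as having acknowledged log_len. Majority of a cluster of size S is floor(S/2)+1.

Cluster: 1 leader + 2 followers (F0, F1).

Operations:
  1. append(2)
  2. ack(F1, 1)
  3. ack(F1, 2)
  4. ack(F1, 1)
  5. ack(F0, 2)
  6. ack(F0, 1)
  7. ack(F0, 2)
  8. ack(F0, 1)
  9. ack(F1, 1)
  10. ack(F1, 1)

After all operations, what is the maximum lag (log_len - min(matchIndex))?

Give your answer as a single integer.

Answer: 0

Derivation:
Op 1: append 2 -> log_len=2
Op 2: F1 acks idx 1 -> match: F0=0 F1=1; commitIndex=1
Op 3: F1 acks idx 2 -> match: F0=0 F1=2; commitIndex=2
Op 4: F1 acks idx 1 -> match: F0=0 F1=2; commitIndex=2
Op 5: F0 acks idx 2 -> match: F0=2 F1=2; commitIndex=2
Op 6: F0 acks idx 1 -> match: F0=2 F1=2; commitIndex=2
Op 7: F0 acks idx 2 -> match: F0=2 F1=2; commitIndex=2
Op 8: F0 acks idx 1 -> match: F0=2 F1=2; commitIndex=2
Op 9: F1 acks idx 1 -> match: F0=2 F1=2; commitIndex=2
Op 10: F1 acks idx 1 -> match: F0=2 F1=2; commitIndex=2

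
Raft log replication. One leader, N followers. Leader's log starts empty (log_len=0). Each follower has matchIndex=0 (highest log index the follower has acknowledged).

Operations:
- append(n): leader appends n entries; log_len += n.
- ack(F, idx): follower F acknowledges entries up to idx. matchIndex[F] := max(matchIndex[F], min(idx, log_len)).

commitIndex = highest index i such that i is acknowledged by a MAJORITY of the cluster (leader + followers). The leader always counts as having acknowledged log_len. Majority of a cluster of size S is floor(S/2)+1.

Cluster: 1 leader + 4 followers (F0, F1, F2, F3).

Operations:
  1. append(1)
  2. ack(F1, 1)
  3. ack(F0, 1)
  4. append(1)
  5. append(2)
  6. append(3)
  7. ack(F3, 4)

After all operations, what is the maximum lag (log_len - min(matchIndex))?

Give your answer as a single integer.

Answer: 7

Derivation:
Op 1: append 1 -> log_len=1
Op 2: F1 acks idx 1 -> match: F0=0 F1=1 F2=0 F3=0; commitIndex=0
Op 3: F0 acks idx 1 -> match: F0=1 F1=1 F2=0 F3=0; commitIndex=1
Op 4: append 1 -> log_len=2
Op 5: append 2 -> log_len=4
Op 6: append 3 -> log_len=7
Op 7: F3 acks idx 4 -> match: F0=1 F1=1 F2=0 F3=4; commitIndex=1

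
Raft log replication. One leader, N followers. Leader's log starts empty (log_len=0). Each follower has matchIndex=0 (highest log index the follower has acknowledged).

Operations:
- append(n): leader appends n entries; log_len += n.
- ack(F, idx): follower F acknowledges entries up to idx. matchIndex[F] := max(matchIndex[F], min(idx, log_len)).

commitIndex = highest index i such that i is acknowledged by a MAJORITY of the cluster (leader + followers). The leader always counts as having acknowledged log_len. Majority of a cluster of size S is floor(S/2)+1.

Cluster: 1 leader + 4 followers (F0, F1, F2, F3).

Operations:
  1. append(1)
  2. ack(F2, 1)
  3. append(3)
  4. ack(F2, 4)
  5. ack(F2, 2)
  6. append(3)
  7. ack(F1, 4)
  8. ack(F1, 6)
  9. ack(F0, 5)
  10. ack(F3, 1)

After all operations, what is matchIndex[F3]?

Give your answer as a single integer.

Op 1: append 1 -> log_len=1
Op 2: F2 acks idx 1 -> match: F0=0 F1=0 F2=1 F3=0; commitIndex=0
Op 3: append 3 -> log_len=4
Op 4: F2 acks idx 4 -> match: F0=0 F1=0 F2=4 F3=0; commitIndex=0
Op 5: F2 acks idx 2 -> match: F0=0 F1=0 F2=4 F3=0; commitIndex=0
Op 6: append 3 -> log_len=7
Op 7: F1 acks idx 4 -> match: F0=0 F1=4 F2=4 F3=0; commitIndex=4
Op 8: F1 acks idx 6 -> match: F0=0 F1=6 F2=4 F3=0; commitIndex=4
Op 9: F0 acks idx 5 -> match: F0=5 F1=6 F2=4 F3=0; commitIndex=5
Op 10: F3 acks idx 1 -> match: F0=5 F1=6 F2=4 F3=1; commitIndex=5

Answer: 1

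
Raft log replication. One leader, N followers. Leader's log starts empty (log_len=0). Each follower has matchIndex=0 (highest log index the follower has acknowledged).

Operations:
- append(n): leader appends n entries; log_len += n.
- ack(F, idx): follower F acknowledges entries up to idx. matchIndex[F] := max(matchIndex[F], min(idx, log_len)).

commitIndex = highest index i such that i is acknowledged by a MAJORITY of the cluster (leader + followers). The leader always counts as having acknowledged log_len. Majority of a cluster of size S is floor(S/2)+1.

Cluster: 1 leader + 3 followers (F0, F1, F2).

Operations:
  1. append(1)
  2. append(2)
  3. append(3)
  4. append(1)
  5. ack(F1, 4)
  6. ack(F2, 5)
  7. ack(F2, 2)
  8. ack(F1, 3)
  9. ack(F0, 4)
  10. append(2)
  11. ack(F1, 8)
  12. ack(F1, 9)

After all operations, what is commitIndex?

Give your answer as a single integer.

Answer: 5

Derivation:
Op 1: append 1 -> log_len=1
Op 2: append 2 -> log_len=3
Op 3: append 3 -> log_len=6
Op 4: append 1 -> log_len=7
Op 5: F1 acks idx 4 -> match: F0=0 F1=4 F2=0; commitIndex=0
Op 6: F2 acks idx 5 -> match: F0=0 F1=4 F2=5; commitIndex=4
Op 7: F2 acks idx 2 -> match: F0=0 F1=4 F2=5; commitIndex=4
Op 8: F1 acks idx 3 -> match: F0=0 F1=4 F2=5; commitIndex=4
Op 9: F0 acks idx 4 -> match: F0=4 F1=4 F2=5; commitIndex=4
Op 10: append 2 -> log_len=9
Op 11: F1 acks idx 8 -> match: F0=4 F1=8 F2=5; commitIndex=5
Op 12: F1 acks idx 9 -> match: F0=4 F1=9 F2=5; commitIndex=5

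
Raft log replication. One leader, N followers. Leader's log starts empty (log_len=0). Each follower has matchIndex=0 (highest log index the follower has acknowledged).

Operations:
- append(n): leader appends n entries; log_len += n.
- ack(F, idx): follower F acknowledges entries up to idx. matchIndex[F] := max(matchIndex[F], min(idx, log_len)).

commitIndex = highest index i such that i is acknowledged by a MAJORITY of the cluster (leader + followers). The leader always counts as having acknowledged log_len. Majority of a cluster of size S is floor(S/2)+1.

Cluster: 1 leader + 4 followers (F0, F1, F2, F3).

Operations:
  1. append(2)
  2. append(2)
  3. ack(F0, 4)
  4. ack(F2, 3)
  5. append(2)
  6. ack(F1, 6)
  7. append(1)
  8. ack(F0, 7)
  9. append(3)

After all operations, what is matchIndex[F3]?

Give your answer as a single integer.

Op 1: append 2 -> log_len=2
Op 2: append 2 -> log_len=4
Op 3: F0 acks idx 4 -> match: F0=4 F1=0 F2=0 F3=0; commitIndex=0
Op 4: F2 acks idx 3 -> match: F0=4 F1=0 F2=3 F3=0; commitIndex=3
Op 5: append 2 -> log_len=6
Op 6: F1 acks idx 6 -> match: F0=4 F1=6 F2=3 F3=0; commitIndex=4
Op 7: append 1 -> log_len=7
Op 8: F0 acks idx 7 -> match: F0=7 F1=6 F2=3 F3=0; commitIndex=6
Op 9: append 3 -> log_len=10

Answer: 0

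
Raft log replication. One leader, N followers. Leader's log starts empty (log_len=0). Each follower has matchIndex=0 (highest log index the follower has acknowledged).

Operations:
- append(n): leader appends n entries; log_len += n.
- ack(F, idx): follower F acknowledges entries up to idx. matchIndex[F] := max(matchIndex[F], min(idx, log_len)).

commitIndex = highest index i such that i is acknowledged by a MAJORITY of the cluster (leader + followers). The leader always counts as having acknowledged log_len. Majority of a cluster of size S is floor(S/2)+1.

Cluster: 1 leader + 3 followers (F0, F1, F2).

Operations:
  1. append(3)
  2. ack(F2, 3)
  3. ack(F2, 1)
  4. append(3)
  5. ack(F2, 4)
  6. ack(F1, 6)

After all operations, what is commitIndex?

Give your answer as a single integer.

Op 1: append 3 -> log_len=3
Op 2: F2 acks idx 3 -> match: F0=0 F1=0 F2=3; commitIndex=0
Op 3: F2 acks idx 1 -> match: F0=0 F1=0 F2=3; commitIndex=0
Op 4: append 3 -> log_len=6
Op 5: F2 acks idx 4 -> match: F0=0 F1=0 F2=4; commitIndex=0
Op 6: F1 acks idx 6 -> match: F0=0 F1=6 F2=4; commitIndex=4

Answer: 4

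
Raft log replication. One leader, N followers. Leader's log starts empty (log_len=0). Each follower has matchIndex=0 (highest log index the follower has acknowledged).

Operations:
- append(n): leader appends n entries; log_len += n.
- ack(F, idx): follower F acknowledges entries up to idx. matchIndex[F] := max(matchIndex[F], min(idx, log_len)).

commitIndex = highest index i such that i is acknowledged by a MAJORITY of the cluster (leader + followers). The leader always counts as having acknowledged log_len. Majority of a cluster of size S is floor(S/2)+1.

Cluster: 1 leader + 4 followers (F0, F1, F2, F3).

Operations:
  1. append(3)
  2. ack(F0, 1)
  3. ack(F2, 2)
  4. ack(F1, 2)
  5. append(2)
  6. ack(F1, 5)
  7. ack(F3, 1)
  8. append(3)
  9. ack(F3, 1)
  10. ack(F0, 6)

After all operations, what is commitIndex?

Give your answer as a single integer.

Answer: 5

Derivation:
Op 1: append 3 -> log_len=3
Op 2: F0 acks idx 1 -> match: F0=1 F1=0 F2=0 F3=0; commitIndex=0
Op 3: F2 acks idx 2 -> match: F0=1 F1=0 F2=2 F3=0; commitIndex=1
Op 4: F1 acks idx 2 -> match: F0=1 F1=2 F2=2 F3=0; commitIndex=2
Op 5: append 2 -> log_len=5
Op 6: F1 acks idx 5 -> match: F0=1 F1=5 F2=2 F3=0; commitIndex=2
Op 7: F3 acks idx 1 -> match: F0=1 F1=5 F2=2 F3=1; commitIndex=2
Op 8: append 3 -> log_len=8
Op 9: F3 acks idx 1 -> match: F0=1 F1=5 F2=2 F3=1; commitIndex=2
Op 10: F0 acks idx 6 -> match: F0=6 F1=5 F2=2 F3=1; commitIndex=5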